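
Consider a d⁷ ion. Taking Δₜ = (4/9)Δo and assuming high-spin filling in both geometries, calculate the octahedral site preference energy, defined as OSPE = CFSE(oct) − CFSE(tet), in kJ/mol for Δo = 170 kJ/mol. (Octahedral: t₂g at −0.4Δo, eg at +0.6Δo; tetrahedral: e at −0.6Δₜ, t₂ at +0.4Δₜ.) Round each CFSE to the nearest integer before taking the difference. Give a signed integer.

-45

In an octahedral site d⁷ (HS) is t2g^5 e_g^2, giving CFSE(oct) = -0.8Δo = -136 kJ/mol.
In a tetrahedral site the filling is e^4 t2^3: CFSE(tet) = -1.2Δₜ = -1.2 × (4/9)(170) = -91 kJ/mol.
Subtracting, OSPE = -136 − (-91) = -45 kJ/mol.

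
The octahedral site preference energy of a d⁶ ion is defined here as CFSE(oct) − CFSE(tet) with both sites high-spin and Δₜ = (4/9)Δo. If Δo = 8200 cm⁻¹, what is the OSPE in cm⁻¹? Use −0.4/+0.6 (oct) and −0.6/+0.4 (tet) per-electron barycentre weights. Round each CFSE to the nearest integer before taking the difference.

-1093

In an octahedral site d⁶ (HS) is t₂g⁴ eg², giving CFSE(oct) = -0.4Δo = -3280 cm⁻¹.
In a tetrahedral site the filling is e³ t₂³: CFSE(tet) = -0.6Δₜ = -0.6 × (4/9)(8200) = -2187 cm⁻¹.
Subtracting, OSPE = -3280 − (-2187) = -1093 cm⁻¹.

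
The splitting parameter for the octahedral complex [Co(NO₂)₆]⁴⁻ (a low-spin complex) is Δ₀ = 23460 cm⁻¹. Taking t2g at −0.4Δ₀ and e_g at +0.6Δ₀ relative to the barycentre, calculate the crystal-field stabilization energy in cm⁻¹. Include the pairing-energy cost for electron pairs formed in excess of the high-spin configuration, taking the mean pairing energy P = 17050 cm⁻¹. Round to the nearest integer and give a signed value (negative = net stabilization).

-25178

Each NO₂⁻ contributes -1; 6 × (-1) = -6. With overall charge -4, Co is in the +2 oxidation state.
Group 9 minus oxidation state +2 gives a d⁷ configuration for Co²⁺.
Electron filling gives t2g^6 e_g^1.
Orbital CFSE = 6(-0.4) + 1(0.6) = -1.8Δ₀ = -1.8 × 23460 = -42228 cm⁻¹.
Relative to high-spin t2g^5 e_g^2 (2 paired), the low-spin configuration has 1 additional pair, contributing +1 × 17050 = +17050 cm⁻¹.
Net CFSE = -42228 + 17050 = -25178 cm⁻¹.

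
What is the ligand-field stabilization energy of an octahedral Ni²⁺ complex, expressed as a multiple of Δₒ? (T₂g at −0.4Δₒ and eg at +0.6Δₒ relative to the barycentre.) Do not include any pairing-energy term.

Ni is in group 10, so Ni²⁺ is d⁸ (10 − 2 = 8).
Configuration: t₂g⁶ eg².
CFSE = 6(-0.4Δₒ) + 2(0.6Δₒ) = -2.4Δₒ + 1.2Δₒ = -1.2Δₒ.

-1.2 Δₒ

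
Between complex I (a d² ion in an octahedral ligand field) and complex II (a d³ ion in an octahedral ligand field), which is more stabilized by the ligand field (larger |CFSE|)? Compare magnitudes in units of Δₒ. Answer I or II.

II

I: t2g^2 e_g^0, CFSE = -0.8Δₒ.
II: t2g^3 e_g^0, CFSE = -1.2Δₒ.
So II has the larger |CFSE|.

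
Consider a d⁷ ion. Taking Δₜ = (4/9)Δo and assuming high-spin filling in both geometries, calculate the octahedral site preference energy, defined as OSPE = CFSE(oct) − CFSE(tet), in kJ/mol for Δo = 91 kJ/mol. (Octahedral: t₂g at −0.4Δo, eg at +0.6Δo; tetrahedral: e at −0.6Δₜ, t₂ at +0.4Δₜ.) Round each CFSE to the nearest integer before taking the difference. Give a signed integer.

Octahedral (high-spin): t2g^5 e_g^2, CFSE = 5(−0.4) + 2(+0.6) = -0.8Δo = -0.8 × 91 = -73 kJ/mol.
Tetrahedral e^4 t2^3 gives -1.2Δₜ = -1.2 × (4/9) × 91 = -49 kJ/mol.
Subtracting, OSPE = -73 − (-49) = -24 kJ/mol.

-24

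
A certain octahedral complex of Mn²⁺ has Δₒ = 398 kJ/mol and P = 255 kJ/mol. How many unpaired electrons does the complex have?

1

Mn sits in group 7; removing 2 electrons leaves Mn²⁺ with 7 − 2 = 5 d electrons.
Δₒ > P, so pairing is preferred: the ground state is low-spin.
Filling d⁵ accordingly: t2g^5 e_g^0.
Unpaired electrons: 1.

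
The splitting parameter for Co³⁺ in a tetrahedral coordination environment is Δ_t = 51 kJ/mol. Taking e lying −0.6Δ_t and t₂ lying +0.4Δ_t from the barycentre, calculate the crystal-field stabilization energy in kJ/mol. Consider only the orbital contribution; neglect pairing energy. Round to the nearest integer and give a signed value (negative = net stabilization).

Group 9 minus oxidation state +3 gives a d⁶ configuration for Co³⁺.
With tetrahedral geometry the complex is necessarily high-spin.
Electron filling gives e³ t₂³.
The orbital stabilization is -0.6Δ_t = -0.6 × 51 = -31 kJ/mol.

-31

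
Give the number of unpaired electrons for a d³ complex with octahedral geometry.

3

Configuration: t₂g³ eg⁰, giving 3 unpaired electrons.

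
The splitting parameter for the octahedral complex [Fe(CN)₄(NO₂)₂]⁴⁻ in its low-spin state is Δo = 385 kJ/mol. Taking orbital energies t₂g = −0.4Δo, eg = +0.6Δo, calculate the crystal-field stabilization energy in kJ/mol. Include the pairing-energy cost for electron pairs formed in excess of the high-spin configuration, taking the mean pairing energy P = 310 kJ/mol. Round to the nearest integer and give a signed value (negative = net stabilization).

-304

Ligand charges: 4×(-1) from CN⁻ and 2×(-1) from NO₂⁻ sum to -6; with overall charge -4, Fe is +2.
Group 8 minus oxidation state +2 gives a d⁶ configuration for Fe²⁺.
The d⁶ electrons fill as t₂g⁶ eg⁰.
Orbital CFSE = 6(-0.4) + 0(0.6) = -2.4Δo = -2.4 × 385 = -924 kJ/mol.
Relative to high-spin t₂g⁴ eg² (1 paired), the low-spin configuration has 2 additional pairs, contributing +2 × 310 = +620 kJ/mol.
Combining: -924 + 620 = -304 kJ/mol.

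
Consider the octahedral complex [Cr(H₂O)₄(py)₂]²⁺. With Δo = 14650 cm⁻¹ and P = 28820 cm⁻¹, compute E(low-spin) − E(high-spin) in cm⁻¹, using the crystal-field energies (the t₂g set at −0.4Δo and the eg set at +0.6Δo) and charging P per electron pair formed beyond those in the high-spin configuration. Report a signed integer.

14170

Ligand charges: 4×(+0) from H₂O and 2×(+0) from py sum to +0; with overall charge +2, Cr is +2.
Cr is in group 6, so Cr²⁺ is d⁴ (6 − 2 = 4).
High-spin d⁴ fills as t₂g³ eg¹ with CFSE 3(−0.4) + 1(+0.6) = -0.6Δo = -8790 cm⁻¹.
Low-spin: t₂g⁴ eg⁰, orbital CFSE = -1.6Δo = -23440 cm⁻¹; plus 1 excess pair × P = +28820 cm⁻¹; total 5380 cm⁻¹.
Thus E(LS) − E(HS) = 14170 cm⁻¹.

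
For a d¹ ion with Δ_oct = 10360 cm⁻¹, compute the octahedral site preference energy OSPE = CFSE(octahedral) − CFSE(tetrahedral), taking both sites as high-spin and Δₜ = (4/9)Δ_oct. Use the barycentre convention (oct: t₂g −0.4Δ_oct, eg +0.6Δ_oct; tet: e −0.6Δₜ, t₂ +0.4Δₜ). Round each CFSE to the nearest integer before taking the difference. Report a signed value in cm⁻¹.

In an octahedral site d¹ (HS) is t₂g¹ eg⁰, giving CFSE(oct) = -0.4Δ_oct = -4144 cm⁻¹.
Tetrahedral: e¹ t₂⁰, CFSE = 1(−0.6) + 0(+0.4) = -0.6Δₜ = -0.6 × (4/9) × 10360 = -2763 cm⁻¹.
OSPE = CFSE(oct) − CFSE(tet) = -4144 − (-2763) = -1381 cm⁻¹.

-1381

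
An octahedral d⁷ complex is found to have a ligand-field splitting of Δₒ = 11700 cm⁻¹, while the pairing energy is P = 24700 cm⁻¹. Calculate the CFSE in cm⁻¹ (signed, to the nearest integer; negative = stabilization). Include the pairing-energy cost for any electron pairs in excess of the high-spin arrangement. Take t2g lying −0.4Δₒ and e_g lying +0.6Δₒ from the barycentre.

Δₒ < P, so pairing is avoided: the ground state is high-spin.
Filling d⁷ accordingly: t2g^5 e_g^2.
Orbital CFSE = -0.8Δₒ = -0.8 × 11700 = -9360 cm⁻¹.
High-spin has no excess pairs, so no pairing correction applies.

-9360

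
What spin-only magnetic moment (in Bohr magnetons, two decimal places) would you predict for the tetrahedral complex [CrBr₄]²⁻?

4.90 Bohr magnetons

Each Br⁻ contributes -1; 4 × (-1) = -4. With overall charge -2, Cr is in the +2 oxidation state.
Group 6 minus oxidation state +2 gives a d⁴ configuration for Cr²⁺.
Tetrahedral splitting is small, so the complex is high-spin.
Configuration: e² t₂² → 4 unpaired electrons.
μ(spin-only) = √[4(4+2)] = √24 ≈ 4.90 Bohr magnetons.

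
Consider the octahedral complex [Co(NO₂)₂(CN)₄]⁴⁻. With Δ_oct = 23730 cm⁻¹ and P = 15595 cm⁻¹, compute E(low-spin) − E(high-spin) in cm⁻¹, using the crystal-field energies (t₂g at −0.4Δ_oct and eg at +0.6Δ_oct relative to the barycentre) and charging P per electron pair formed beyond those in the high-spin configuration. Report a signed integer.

Ligand charges: 2×(-1) from NO₂⁻ and 4×(-1) from CN⁻ sum to -6; with overall charge -4, Co is +2.
Co sits in group 9; removing 2 electrons leaves Co²⁺ with 9 − 2 = 7 d electrons.
High-spin: t₂g⁵ eg², CFSE = -0.8Δ_oct = -18984 cm⁻¹.
For low-spin the configuration is t₂g⁶ eg¹: orbital energy -1.8 × 23730 = -42714 cm⁻¹, and 1 additional pair relative to high-spin adds 15595 cm⁻¹, giving -27119 cm⁻¹.
Thus E(LS) − E(HS) = -8135 cm⁻¹.

-8135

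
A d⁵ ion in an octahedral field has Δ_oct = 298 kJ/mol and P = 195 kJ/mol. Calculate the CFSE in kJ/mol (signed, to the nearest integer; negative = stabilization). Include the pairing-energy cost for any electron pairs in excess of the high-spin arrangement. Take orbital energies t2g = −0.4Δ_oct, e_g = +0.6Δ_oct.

-206

With Δ_oct > P the complex is low-spin.
That gives t2g^5 e_g^0.
Orbital CFSE = -2.0Δ_oct = -2.0 × 298 = -596 kJ/mol.
Excess pairs vs high-spin: 2 − 0 = 2; pairing cost = +390 kJ/mol.
Net CFSE = -596 + 390 = -206 kJ/mol.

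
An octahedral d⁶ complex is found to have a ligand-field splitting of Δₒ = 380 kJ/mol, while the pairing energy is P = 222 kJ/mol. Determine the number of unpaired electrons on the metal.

With Δₒ > P the complex is low-spin.
Filling d⁶ accordingly: t2g^6 e_g^0.
Unpaired electrons: 0.

0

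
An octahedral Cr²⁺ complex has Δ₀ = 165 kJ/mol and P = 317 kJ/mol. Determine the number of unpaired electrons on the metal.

Group 6 minus oxidation state +2 gives a d⁴ configuration for Cr²⁺.
Δ₀ < P, so pairing is avoided: the ground state is high-spin.
Configuration: t2g^3 e_g^1.
Unpaired electrons: 4.

4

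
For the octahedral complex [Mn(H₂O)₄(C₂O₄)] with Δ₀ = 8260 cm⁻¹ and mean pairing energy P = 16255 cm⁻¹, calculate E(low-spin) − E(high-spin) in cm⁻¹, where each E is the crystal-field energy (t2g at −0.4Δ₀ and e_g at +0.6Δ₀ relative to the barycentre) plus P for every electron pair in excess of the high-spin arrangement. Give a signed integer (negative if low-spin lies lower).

Ligand charges: 4×(+0) from H₂O and 1×(-2) from C₂O₄²⁻ sum to -2; with overall charge +0, Mn is +2.
Mn is in group 7, so Mn²⁺ is d⁵ (7 − 2 = 5).
High-spin d⁵ fills as t2g^3 e_g^2 with CFSE 3(−0.4) + 2(+0.6) = 0.0Δ₀ = 0 cm⁻¹.
Low-spin t2g^5 e_g^0 gives -2.0Δ₀ = -16520 cm⁻¹, but forming 2 extra pairs costs 2P = 32510 cm⁻¹, so E(LS) = -16520 + 32510 = 15990 cm⁻¹.
The difference is 15990 − (0) = 15990 cm⁻¹, so high-spin lies lower.

15990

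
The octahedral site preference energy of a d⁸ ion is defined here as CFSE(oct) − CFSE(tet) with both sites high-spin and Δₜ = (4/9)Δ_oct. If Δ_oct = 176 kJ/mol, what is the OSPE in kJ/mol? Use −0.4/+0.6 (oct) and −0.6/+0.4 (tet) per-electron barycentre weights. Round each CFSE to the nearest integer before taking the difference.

-148

Octahedral (high-spin): t₂g⁶ eg², CFSE = 6(−0.4) + 2(+0.6) = -1.2Δ_oct = -1.2 × 176 = -211 kJ/mol.
Tetrahedral e⁴ t₂⁴ gives -0.8Δₜ = -0.8 × (4/9) × 176 = -63 kJ/mol.
Subtracting, OSPE = -211 − (-63) = -148 kJ/mol.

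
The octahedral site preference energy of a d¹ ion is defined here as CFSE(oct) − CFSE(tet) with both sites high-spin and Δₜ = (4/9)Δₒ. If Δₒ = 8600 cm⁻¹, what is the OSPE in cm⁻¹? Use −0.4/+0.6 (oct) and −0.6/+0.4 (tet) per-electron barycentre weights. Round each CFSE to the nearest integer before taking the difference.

Octahedral high-spin t2g^1 e_g^0: CFSE = -0.4 × 8600 = -3440 cm⁻¹.
Tetrahedral: e^1 t2^0, CFSE = 1(−0.6) + 0(+0.4) = -0.6Δₜ = -0.6 × (4/9) × 8600 = -2293 cm⁻¹.
OSPE = -3440 − (-2293) = -1147 cm⁻¹.

-1147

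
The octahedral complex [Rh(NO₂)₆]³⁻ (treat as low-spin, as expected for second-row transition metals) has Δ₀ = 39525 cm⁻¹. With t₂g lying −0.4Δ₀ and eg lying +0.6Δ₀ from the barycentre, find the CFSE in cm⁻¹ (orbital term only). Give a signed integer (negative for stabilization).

Each NO₂⁻ contributes -1; 6 × (-1) = -6. With overall charge -3, Rh is in the +3 oxidation state.
Rh is in group 9, so Rh³⁺ is d⁶ (9 − 3 = 6).
Electron filling gives t₂g⁶ eg⁰.
Orbital CFSE = 6(-0.4) + 0(0.6) = -2.4Δ₀ = -2.4 × 39525 = -94860 cm⁻¹.

-94860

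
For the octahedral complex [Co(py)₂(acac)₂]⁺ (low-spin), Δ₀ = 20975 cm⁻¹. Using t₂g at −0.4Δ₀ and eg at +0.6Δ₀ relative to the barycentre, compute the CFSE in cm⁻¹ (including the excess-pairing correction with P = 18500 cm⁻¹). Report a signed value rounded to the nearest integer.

-13340

Ligand charges: 2×(+0) from py and 2×(-1) from acac⁻ sum to -2; with overall charge +1, Co is +3.
Co sits in group 9; removing 3 electrons leaves Co³⁺ with 9 − 3 = 6 d electrons.
Electron filling gives t₂g⁶ eg⁰.
Orbital CFSE = 6(-0.4) + 0(0.6) = -2.4Δ₀ = -2.4 × 20975 = -50340 cm⁻¹.
High-spin d⁶ would be t₂g⁴ eg² with 1 pair; low-spin has 3, so 2 excess pairs cost +2P = +37000 cm⁻¹.
Overall CFSE = -50340 + 37000 = -13340 cm⁻¹.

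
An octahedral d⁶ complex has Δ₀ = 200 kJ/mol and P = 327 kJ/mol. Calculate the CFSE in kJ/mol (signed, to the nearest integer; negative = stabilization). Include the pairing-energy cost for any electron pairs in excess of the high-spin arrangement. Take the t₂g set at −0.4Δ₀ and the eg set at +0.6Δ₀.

-80

Δ₀ < P, so pairing is avoided: the ground state is high-spin.
Filling d⁶ accordingly: t₂g⁴ eg².
Orbital CFSE = -0.4Δ₀ = -0.4 × 200 = -80 kJ/mol.
High-spin has no excess pairs, so no pairing correction applies.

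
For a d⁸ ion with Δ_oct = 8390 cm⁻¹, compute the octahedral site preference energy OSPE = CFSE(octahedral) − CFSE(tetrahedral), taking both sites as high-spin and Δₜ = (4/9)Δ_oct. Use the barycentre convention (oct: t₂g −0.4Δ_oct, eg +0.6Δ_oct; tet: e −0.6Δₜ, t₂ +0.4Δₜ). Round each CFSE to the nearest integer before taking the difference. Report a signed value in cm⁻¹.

-7085

Octahedral high-spin t2g^6 e_g^2: CFSE = -1.2 × 8390 = -10068 cm⁻¹.
Tetrahedral: e^4 t2^4, CFSE = 4(−0.6) + 4(+0.4) = -0.8Δₜ = -0.8 × (4/9) × 8390 = -2983 cm⁻¹.
OSPE = -10068 − (-2983) = -7085 cm⁻¹.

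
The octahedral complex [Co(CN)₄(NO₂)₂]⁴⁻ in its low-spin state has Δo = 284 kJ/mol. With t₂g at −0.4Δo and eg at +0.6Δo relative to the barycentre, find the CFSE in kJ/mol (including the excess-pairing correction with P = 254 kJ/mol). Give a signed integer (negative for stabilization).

Ligand charges: 4×(-1) from CN⁻ and 2×(-1) from NO₂⁻ sum to -6; with overall charge -4, Co is +2.
Co²⁺: group 9, so d-count = 9 − 2 = 7.
The d⁷ electrons fill as t₂g⁶ eg¹.
Orbital CFSE = 6(-0.4) + 1(0.6) = -1.8Δo = -1.8 × 284 = -511 kJ/mol.
High-spin d⁷ would be t₂g⁵ eg² with 2 pairs; low-spin has 3, so 1 excess pair costs +1P = +254 kJ/mol.
Net CFSE = -511 + 254 = -257 kJ/mol.

-257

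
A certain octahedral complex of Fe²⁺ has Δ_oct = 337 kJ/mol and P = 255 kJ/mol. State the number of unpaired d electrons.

0

Fe is in group 8, so Fe²⁺ is d⁶ (8 − 2 = 6).
Δ_oct > P, so pairing is preferred: the ground state is low-spin.
Configuration: t₂g⁶ eg⁰.
Unpaired electrons: 0.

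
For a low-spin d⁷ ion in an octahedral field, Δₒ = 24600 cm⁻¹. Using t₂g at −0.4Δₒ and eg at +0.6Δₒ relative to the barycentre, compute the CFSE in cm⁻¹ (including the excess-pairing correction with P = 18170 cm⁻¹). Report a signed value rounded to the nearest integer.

-26110

Electron filling gives t₂g⁶ eg¹.
CFSE(orbital) = 6×(-0.4Δₒ) + 1×(0.6Δₒ) = -1.8Δₒ; with Δₒ = 24600 cm⁻¹ that is -44280 cm⁻¹.
Pairing penalty: 3 pairs vs 2 in the high-spin reference → 1 extra × P = 18170 cm⁻¹.
Overall CFSE = -44280 + 18170 = -26110 cm⁻¹.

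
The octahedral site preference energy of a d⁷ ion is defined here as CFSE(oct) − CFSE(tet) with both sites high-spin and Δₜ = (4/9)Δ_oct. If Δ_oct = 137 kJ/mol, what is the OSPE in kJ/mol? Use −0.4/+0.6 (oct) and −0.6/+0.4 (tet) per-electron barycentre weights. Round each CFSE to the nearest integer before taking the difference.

-37

Octahedral high-spin t2g^5 e_g^2: CFSE = -0.8 × 137 = -110 kJ/mol.
In a tetrahedral site the filling is e^4 t2^3: CFSE(tet) = -1.2Δₜ = -1.2 × (4/9)(137) = -73 kJ/mol.
Subtracting, OSPE = -110 − (-73) = -37 kJ/mol.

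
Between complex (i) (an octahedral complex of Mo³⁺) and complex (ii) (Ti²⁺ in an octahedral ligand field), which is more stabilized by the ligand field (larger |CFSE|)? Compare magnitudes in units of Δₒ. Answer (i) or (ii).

(i): Mo³⁺: group 6, so d-count = 6 − 3 = 3; t2g^3 e_g^0, CFSE = -1.2Δₒ.
(ii): Ti is in group 4, so Ti²⁺ is d² (4 − 2 = 2); t₂g² eg⁰, CFSE = -0.8Δₒ.
So (i) has the larger |CFSE|.

(i)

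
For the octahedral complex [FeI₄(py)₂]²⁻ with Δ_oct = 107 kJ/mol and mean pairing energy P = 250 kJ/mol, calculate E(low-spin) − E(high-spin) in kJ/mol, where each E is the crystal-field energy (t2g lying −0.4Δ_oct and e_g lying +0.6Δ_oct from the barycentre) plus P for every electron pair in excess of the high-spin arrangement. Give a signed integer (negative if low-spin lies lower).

286

Ligand charges: 4×(-1) from I⁻ and 2×(+0) from py sum to -4; with overall charge -2, Fe is +2.
Fe is in group 8, so Fe²⁺ is d⁶ (8 − 2 = 6).
In the high-spin limit (t2g^4 e_g^2) the orbital term is -0.4Δ_oct = -43 kJ/mol, with no excess pairing.
Low-spin t2g^6 e_g^0 gives -2.4Δ_oct = -257 kJ/mol, but forming 2 extra pairs costs 2P = 500 kJ/mol, so E(LS) = -257 + 500 = 243 kJ/mol.
The difference is 243 − (-43) = 286 kJ/mol, so high-spin lies lower.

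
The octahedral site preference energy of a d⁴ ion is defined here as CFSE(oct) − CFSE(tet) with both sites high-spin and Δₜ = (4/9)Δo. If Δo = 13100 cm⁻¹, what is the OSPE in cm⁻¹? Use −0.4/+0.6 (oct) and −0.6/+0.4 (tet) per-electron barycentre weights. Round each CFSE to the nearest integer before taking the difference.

Octahedral (high-spin): t₂g³ eg¹, CFSE = 3(−0.4) + 1(+0.6) = -0.6Δo = -0.6 × 13100 = -7860 cm⁻¹.
Tetrahedral: e² t₂², CFSE = 2(−0.6) + 2(+0.4) = -0.4Δₜ = -0.4 × (4/9) × 13100 = -2329 cm⁻¹.
OSPE = -7860 − (-2329) = -5531 cm⁻¹.

-5531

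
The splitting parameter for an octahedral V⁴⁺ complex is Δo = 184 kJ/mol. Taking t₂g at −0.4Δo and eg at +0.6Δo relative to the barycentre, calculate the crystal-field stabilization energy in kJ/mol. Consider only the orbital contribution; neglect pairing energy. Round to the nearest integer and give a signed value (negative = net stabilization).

V⁴⁺: group 5, so d-count = 5 − 4 = 1.
The d¹ electrons fill as t₂g¹ eg⁰.
Orbital CFSE = 1(-0.4) + 0(0.6) = -0.4Δo = -0.4 × 184 = -74 kJ/mol.

-74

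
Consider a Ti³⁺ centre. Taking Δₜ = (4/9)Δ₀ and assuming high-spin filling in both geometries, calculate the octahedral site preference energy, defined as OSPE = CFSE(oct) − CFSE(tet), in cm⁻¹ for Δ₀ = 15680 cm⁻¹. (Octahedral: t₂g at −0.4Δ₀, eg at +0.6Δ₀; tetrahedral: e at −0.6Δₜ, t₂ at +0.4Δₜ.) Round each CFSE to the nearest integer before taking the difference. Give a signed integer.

-2091

Ti sits in group 4; removing 3 electrons leaves Ti³⁺ with 4 − 3 = 1 d electrons.
Octahedral high-spin t₂g¹ eg⁰: CFSE = -0.4 × 15680 = -6272 cm⁻¹.
In a tetrahedral site the filling is e¹ t₂⁰: CFSE(tet) = -0.6Δₜ = -0.6 × (4/9)(15680) = -4181 cm⁻¹.
Subtracting, OSPE = -6272 − (-4181) = -2091 cm⁻¹.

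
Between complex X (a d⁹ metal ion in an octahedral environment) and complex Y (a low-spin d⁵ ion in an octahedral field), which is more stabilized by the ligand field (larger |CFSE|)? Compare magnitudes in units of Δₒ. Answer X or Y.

X: t2g^6 e_g^3, CFSE = -0.6Δₒ.
Y: t₂g⁵ eg⁰, CFSE = -2.0Δₒ.
So Y has the larger |CFSE|.

Y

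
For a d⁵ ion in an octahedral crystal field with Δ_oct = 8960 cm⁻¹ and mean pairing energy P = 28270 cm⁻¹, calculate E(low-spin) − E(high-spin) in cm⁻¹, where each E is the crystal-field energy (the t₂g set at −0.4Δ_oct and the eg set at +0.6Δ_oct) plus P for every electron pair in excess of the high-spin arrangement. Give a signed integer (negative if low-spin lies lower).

In the high-spin limit (t₂g³ eg²) the orbital term is 0.0Δ_oct = 0 cm⁻¹, with no excess pairing.
Low-spin t₂g⁵ eg⁰ gives -2.0Δ_oct = -17920 cm⁻¹, but forming 2 extra pairs costs 2P = 56540 cm⁻¹, so E(LS) = -17920 + 56540 = 38620 cm⁻¹.
The difference is 38620 − (0) = 38620 cm⁻¹, so high-spin lies lower.

38620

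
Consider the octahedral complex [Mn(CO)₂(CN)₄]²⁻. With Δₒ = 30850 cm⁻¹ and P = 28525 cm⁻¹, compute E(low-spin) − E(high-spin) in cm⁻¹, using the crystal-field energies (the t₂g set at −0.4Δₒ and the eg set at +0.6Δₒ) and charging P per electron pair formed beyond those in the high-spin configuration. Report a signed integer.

Ligand charges: 2×(+0) from CO and 4×(-1) from CN⁻ sum to -4; with overall charge -2, Mn is +2.
Mn sits in group 7; removing 2 electrons leaves Mn²⁺ with 7 − 2 = 5 d electrons.
In the high-spin limit (t₂g³ eg²) the orbital term is 0.0Δₒ = 0 cm⁻¹, with no excess pairing.
Low-spin t₂g⁵ eg⁰ gives -2.0Δₒ = -61700 cm⁻¹, but forming 2 extra pairs costs 2P = 57050 cm⁻¹, so E(LS) = -61700 + 57050 = -4650 cm⁻¹.
E(LS) − E(HS) = -4650 − (0) = -4650 cm⁻¹.

-4650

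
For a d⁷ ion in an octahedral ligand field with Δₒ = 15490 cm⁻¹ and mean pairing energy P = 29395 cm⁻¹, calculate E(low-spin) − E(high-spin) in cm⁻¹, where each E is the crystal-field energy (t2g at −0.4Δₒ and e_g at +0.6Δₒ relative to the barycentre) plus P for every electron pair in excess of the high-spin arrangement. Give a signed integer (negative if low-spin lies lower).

High-spin d⁷ fills as t2g^5 e_g^2 with CFSE 5(−0.4) + 2(+0.6) = -0.8Δₒ = -12392 cm⁻¹.
Low-spin: t2g^6 e_g^1, orbital CFSE = -1.8Δₒ = -27882 cm⁻¹; plus 1 excess pair × P = +29395 cm⁻¹; total 1513 cm⁻¹.
The difference is 1513 − (-12392) = 13905 cm⁻¹, so high-spin lies lower.

13905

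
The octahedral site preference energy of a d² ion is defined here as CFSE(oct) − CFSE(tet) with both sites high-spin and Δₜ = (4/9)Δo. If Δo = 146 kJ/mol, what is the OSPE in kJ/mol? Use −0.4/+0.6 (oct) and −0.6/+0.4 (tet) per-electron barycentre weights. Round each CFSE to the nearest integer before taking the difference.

-39

In an octahedral site d² (HS) is t₂g² eg⁰, giving CFSE(oct) = -0.8Δo = -117 kJ/mol.
Tetrahedral: e² t₂⁰, CFSE = 2(−0.6) + 0(+0.4) = -1.2Δₜ = -1.2 × (4/9) × 146 = -78 kJ/mol.
OSPE = CFSE(oct) − CFSE(tet) = -117 − (-78) = -39 kJ/mol.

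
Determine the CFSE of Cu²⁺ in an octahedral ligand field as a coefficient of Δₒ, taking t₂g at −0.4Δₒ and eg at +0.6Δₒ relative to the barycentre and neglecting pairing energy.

-0.6 Δₒ

Cu sits in group 11; removing 2 electrons leaves Cu²⁺ with 11 − 2 = 9 d electrons.
For octahedral d⁹ the high- and low-spin configurations coincide.
Configuration: t₂g⁶ eg³.
CFSE = 6(-0.4Δₒ) + 3(0.6Δₒ) = -2.4Δₒ + 1.8Δₒ = -0.6Δₒ.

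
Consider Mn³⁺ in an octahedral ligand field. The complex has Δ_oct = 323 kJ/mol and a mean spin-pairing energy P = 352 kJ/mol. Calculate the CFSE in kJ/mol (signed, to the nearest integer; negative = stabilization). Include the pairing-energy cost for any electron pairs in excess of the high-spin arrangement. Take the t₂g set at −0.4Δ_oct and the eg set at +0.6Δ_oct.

Mn sits in group 7; removing 3 electrons leaves Mn³⁺ with 7 − 3 = 4 d electrons.
With Δ_oct < P the complex is high-spin.
That gives t₂g³ eg¹.
Orbital CFSE = -0.6Δ_oct = -0.6 × 323 = -194 kJ/mol.
High-spin has no excess pairs, so no pairing correction applies.

-194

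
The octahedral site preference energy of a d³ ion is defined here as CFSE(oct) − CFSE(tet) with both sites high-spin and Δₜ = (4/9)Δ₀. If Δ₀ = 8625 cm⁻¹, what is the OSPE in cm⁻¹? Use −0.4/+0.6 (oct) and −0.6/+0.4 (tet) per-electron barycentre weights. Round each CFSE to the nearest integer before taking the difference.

Octahedral (high-spin): t₂g³ eg⁰, CFSE = 3(−0.4) + 0(+0.6) = -1.2Δ₀ = -1.2 × 8625 = -10350 cm⁻¹.
Tetrahedral: e² t₂¹, CFSE = 2(−0.6) + 1(+0.4) = -0.8Δₜ = -0.8 × (4/9) × 8625 = -3067 cm⁻¹.
Subtracting, OSPE = -10350 − (-3067) = -7283 cm⁻¹.

-7283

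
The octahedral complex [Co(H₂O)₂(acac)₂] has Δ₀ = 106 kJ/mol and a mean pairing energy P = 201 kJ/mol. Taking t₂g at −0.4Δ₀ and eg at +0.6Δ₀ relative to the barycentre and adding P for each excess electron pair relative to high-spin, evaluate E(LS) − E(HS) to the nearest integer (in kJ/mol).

95

Ligand charges: 2×(+0) from H₂O and 2×(-1) from acac⁻ sum to -2; with overall charge +0, Co is +2.
Co sits in group 9; removing 2 electrons leaves Co²⁺ with 9 − 2 = 7 d electrons.
High-spin d⁷ fills as t₂g⁵ eg² with CFSE 5(−0.4) + 2(+0.6) = -0.8Δ₀ = -85 kJ/mol.
For low-spin the configuration is t₂g⁶ eg¹: orbital energy -1.8 × 106 = -191 kJ/mol, and 1 additional pair relative to high-spin adds 201 kJ/mol, giving 10 kJ/mol.
E(LS) − E(HS) = 10 − (-85) = 95 kJ/mol.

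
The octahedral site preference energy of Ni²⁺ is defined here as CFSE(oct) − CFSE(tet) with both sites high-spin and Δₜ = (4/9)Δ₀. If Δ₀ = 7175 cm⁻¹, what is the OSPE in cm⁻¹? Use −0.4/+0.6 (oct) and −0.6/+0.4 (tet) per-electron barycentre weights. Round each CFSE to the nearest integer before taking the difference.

-6059

Ni sits in group 10; removing 2 electrons leaves Ni²⁺ with 10 − 2 = 8 d electrons.
Octahedral (high-spin): t2g^6 e_g^2, CFSE = 6(−0.4) + 2(+0.6) = -1.2Δ₀ = -1.2 × 7175 = -8610 cm⁻¹.
In a tetrahedral site the filling is e^4 t2^4: CFSE(tet) = -0.8Δₜ = -0.8 × (4/9)(7175) = -2551 cm⁻¹.
Subtracting, OSPE = -8610 − (-2551) = -6059 cm⁻¹.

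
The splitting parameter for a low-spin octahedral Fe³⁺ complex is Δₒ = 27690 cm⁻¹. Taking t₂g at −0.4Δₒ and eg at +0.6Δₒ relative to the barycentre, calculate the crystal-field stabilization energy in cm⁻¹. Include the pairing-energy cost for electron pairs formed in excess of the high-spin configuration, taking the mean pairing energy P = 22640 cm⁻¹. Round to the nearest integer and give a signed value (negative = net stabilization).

Fe sits in group 8; removing 3 electrons leaves Fe³⁺ with 8 − 3 = 5 d electrons.
Configuration: t₂g⁵ eg⁰.
CFSE(orbital) = 5×(-0.4Δₒ) + 0×(0.6Δₒ) = -2.0Δₒ; with Δₒ = 27690 cm⁻¹ that is -55380 cm⁻¹.
High-spin d⁵ would be t₂g³ eg² with 0 pairs; low-spin has 2, so 2 excess pairs cost +2P = +45280 cm⁻¹.
Net CFSE = -55380 + 45280 = -10100 cm⁻¹.

-10100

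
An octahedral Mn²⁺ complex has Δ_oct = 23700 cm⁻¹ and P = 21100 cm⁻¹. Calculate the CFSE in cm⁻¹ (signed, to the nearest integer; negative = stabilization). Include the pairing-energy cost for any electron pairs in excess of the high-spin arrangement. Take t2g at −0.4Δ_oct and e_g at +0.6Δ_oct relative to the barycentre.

-5200

Mn is in group 7, so Mn²⁺ is d⁵ (7 − 2 = 5).
Δ_oct > P, so pairing is preferred: the ground state is low-spin.
Configuration: t2g^5 e_g^0.
Orbital CFSE = -2.0Δ_oct = -2.0 × 23700 = -47400 cm⁻¹.
Excess pairs vs high-spin: 2 − 0 = 2; pairing cost = +42200 cm⁻¹.
Net CFSE = -47400 + 42200 = -5200 cm⁻¹.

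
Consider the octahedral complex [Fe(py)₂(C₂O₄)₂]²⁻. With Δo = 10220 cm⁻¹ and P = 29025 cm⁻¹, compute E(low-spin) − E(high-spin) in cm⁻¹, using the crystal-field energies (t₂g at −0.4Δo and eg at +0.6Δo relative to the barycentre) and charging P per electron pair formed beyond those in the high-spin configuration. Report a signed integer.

Ligand charges: 2×(+0) from py and 2×(-2) from C₂O₄²⁻ sum to -4; with overall charge -2, Fe is +2.
Fe sits in group 8; removing 2 electrons leaves Fe²⁺ with 8 − 2 = 6 d electrons.
High-spin d⁶ fills as t₂g⁴ eg² with CFSE 4(−0.4) + 2(+0.6) = -0.4Δo = -4088 cm⁻¹.
Low-spin t₂g⁶ eg⁰ gives -2.4Δo = -24528 cm⁻¹, but forming 2 extra pairs costs 2P = 58050 cm⁻¹, so E(LS) = -24528 + 58050 = 33522 cm⁻¹.
Thus E(LS) − E(HS) = 37610 cm⁻¹.

37610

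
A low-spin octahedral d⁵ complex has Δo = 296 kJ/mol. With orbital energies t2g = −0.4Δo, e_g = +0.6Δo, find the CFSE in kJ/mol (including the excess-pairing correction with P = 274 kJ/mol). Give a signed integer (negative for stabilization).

Electron filling gives t2g^5 e_g^0.
CFSE(orbital) = 5×(-0.4Δo) + 0×(0.6Δo) = -2.0Δo; with Δo = 296 kJ/mol that is -592 kJ/mol.
High-spin d⁵ would be t2g^3 e_g^2 with 0 pairs; low-spin has 2, so 2 excess pairs cost +2P = +548 kJ/mol.
Net CFSE = -592 + 548 = -44 kJ/mol.

-44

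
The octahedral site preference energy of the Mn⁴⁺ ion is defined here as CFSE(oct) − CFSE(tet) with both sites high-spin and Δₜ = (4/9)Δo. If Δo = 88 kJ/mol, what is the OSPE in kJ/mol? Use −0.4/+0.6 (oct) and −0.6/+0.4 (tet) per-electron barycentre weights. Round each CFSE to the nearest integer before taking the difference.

-75

Mn sits in group 7; removing 4 electrons leaves Mn⁴⁺ with 7 − 4 = 3 d electrons.
Octahedral (high-spin): t₂g³ eg⁰, CFSE = 3(−0.4) + 0(+0.6) = -1.2Δo = -1.2 × 88 = -106 kJ/mol.
Tetrahedral e² t₂¹ gives -0.8Δₜ = -0.8 × (4/9) × 88 = -31 kJ/mol.
Subtracting, OSPE = -106 − (-31) = -75 kJ/mol.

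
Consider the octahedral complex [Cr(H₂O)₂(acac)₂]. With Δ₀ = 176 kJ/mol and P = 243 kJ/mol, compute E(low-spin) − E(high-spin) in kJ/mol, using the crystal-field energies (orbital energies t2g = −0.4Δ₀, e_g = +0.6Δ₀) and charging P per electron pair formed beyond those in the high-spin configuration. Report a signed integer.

Ligand charges: 2×(+0) from H₂O and 2×(-1) from acac⁻ sum to -2; with overall charge +0, Cr is +2.
Cr²⁺: group 6, so d-count = 6 − 2 = 4.
In the high-spin limit (t2g^3 e_g^1) the orbital term is -0.6Δ₀ = -106 kJ/mol, with no excess pairing.
Low-spin t2g^4 e_g^0 gives -1.6Δ₀ = -282 kJ/mol, but forming 1 extra pair costs 1P = 243 kJ/mol, so E(LS) = -282 + 243 = -39 kJ/mol.
E(LS) − E(HS) = -39 − (-106) = 67 kJ/mol.

67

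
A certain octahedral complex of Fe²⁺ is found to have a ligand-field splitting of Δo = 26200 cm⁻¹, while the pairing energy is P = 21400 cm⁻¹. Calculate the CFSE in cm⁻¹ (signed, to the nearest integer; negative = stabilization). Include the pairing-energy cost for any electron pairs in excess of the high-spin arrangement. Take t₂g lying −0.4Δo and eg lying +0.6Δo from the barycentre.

Fe is in group 8, so Fe²⁺ is d⁶ (8 − 2 = 6).
Δo > P, so pairing is preferred: the ground state is low-spin.
Configuration: t₂g⁶ eg⁰.
Orbital CFSE = -2.4Δo = -2.4 × 26200 = -62880 cm⁻¹.
Excess pairs vs high-spin: 3 − 1 = 2; pairing cost = +42800 cm⁻¹.
Net CFSE = -62880 + 42800 = -20080 cm⁻¹.

-20080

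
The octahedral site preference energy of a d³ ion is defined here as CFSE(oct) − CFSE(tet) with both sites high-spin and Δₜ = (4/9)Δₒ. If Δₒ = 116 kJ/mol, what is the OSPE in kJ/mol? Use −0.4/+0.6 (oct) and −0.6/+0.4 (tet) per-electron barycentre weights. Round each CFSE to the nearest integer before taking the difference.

-98

Octahedral (high-spin): t2g^3 e_g^0, CFSE = 3(−0.4) + 0(+0.6) = -1.2Δₒ = -1.2 × 116 = -139 kJ/mol.
Tetrahedral: e^2 t2^1, CFSE = 2(−0.6) + 1(+0.4) = -0.8Δₜ = -0.8 × (4/9) × 116 = -41 kJ/mol.
OSPE = CFSE(oct) − CFSE(tet) = -139 − (-41) = -98 kJ/mol.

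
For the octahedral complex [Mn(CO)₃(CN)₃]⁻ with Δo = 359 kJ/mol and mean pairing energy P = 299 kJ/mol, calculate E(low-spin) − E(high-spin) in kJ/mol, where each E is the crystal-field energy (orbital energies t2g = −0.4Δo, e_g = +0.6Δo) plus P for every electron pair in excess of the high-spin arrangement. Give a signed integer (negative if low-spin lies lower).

Ligand charges: 3×(+0) from CO and 3×(-1) from CN⁻ sum to -3; with overall charge -1, Mn is +2.
Mn is in group 7, so Mn²⁺ is d⁵ (7 − 2 = 5).
In the high-spin limit (t2g^3 e_g^2) the orbital term is 0.0Δo = 0 kJ/mol, with no excess pairing.
Low-spin: t2g^5 e_g^0, orbital CFSE = -2.0Δo = -718 kJ/mol; plus 2 excess pairs × P = +598 kJ/mol; total -120 kJ/mol.
E(LS) − E(HS) = -120 − (0) = -120 kJ/mol.

-120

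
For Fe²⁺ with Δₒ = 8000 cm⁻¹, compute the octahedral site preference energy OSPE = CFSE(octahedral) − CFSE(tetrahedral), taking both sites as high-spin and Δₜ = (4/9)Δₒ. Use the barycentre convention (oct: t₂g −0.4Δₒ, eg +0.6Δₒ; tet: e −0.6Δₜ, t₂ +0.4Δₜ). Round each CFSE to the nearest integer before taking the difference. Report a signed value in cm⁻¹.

-1067

Fe sits in group 8; removing 2 electrons leaves Fe²⁺ with 8 − 2 = 6 d electrons.
In an octahedral site d⁶ (HS) is t₂g⁴ eg², giving CFSE(oct) = -0.4Δₒ = -3200 cm⁻¹.
Tetrahedral e³ t₂³ gives -0.6Δₜ = -0.6 × (4/9) × 8000 = -2133 cm⁻¹.
Subtracting, OSPE = -3200 − (-2133) = -1067 cm⁻¹.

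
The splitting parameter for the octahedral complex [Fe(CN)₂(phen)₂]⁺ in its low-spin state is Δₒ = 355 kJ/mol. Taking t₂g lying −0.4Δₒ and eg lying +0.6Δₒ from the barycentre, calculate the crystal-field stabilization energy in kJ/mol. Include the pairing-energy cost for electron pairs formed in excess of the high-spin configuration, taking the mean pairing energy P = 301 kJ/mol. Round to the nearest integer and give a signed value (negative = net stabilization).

Ligand charges: 2×(-1) from CN⁻ and 2×(+0) from phen sum to -2; with overall charge +1, Fe is +3.
Fe sits in group 8; removing 3 electrons leaves Fe³⁺ with 8 − 3 = 5 d electrons.
The d⁵ electrons fill as t₂g⁵ eg⁰.
CFSE(orbital) = 5×(-0.4Δₒ) + 0×(0.6Δₒ) = -2.0Δₒ; with Δₒ = 355 kJ/mol that is -710 kJ/mol.
Relative to high-spin t₂g³ eg² (0 paired), the low-spin configuration has 2 additional pairs, contributing +2 × 301 = +602 kJ/mol.
Net CFSE = -710 + 602 = -108 kJ/mol.

-108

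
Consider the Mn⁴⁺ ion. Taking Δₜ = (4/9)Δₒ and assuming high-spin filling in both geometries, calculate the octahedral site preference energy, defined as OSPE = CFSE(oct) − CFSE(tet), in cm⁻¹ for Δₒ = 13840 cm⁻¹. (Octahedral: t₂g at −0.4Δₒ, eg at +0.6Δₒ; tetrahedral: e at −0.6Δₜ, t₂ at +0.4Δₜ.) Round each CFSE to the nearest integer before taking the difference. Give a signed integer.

Mn⁴⁺: group 7, so d-count = 7 − 4 = 3.
Octahedral high-spin t₂g³ eg⁰: CFSE = -1.2 × 13840 = -16608 cm⁻¹.
Tetrahedral: e² t₂¹, CFSE = 2(−0.6) + 1(+0.4) = -0.8Δₜ = -0.8 × (4/9) × 13840 = -4921 cm⁻¹.
OSPE = -16608 − (-4921) = -11687 cm⁻¹.

-11687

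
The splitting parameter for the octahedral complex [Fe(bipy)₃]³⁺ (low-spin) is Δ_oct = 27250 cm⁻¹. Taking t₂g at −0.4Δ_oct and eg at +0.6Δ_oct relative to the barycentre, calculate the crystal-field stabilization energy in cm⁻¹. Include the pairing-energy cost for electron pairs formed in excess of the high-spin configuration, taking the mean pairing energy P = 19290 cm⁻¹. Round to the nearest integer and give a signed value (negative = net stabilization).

bipy is neutral, so the +3 overall charge sits on Fe: oxidation state +3.
Group 8 minus oxidation state +3 gives a d⁵ configuration for Fe³⁺.
Configuration: t₂g⁵ eg⁰.
Orbital CFSE = 5(-0.4) + 0(0.6) = -2.0Δ_oct = -2.0 × 27250 = -54500 cm⁻¹.
High-spin d⁵ would be t₂g³ eg² with 0 pairs; low-spin has 2, so 2 excess pairs cost +2P = +38580 cm⁻¹.
Overall CFSE = -54500 + 38580 = -15920 cm⁻¹.

-15920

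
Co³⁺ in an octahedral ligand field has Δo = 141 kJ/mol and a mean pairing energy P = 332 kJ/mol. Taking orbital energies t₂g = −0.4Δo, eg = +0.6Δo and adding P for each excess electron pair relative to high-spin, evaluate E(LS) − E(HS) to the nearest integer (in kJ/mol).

Co is in group 9, so Co³⁺ is d⁶ (9 − 3 = 6).
High-spin d⁶ fills as t₂g⁴ eg² with CFSE 4(−0.4) + 2(+0.6) = -0.4Δo = -56 kJ/mol.
For low-spin the configuration is t₂g⁶ eg⁰: orbital energy -2.4 × 141 = -338 kJ/mol, and 2 additional pairs relative to high-spin add 664 kJ/mol, giving 326 kJ/mol.
Thus E(LS) − E(HS) = 382 kJ/mol.

382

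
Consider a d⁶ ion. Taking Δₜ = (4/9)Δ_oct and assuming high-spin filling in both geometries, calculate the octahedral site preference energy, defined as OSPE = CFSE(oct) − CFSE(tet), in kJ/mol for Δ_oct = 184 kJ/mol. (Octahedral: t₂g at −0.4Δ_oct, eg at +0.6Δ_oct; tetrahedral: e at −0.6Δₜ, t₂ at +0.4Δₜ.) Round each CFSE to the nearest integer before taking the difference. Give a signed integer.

-25

In an octahedral site d⁶ (HS) is t2g^4 e_g^2, giving CFSE(oct) = -0.4Δ_oct = -74 kJ/mol.
Tetrahedral e^3 t2^3 gives -0.6Δₜ = -0.6 × (4/9) × 184 = -49 kJ/mol.
OSPE = CFSE(oct) − CFSE(tet) = -74 − (-49) = -25 kJ/mol.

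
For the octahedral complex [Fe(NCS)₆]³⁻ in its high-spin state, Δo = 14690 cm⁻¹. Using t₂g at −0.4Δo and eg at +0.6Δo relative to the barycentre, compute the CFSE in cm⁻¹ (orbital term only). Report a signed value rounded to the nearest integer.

0

Each NCS⁻ contributes -1; 6 × (-1) = -6. With overall charge -3, Fe is in the +3 oxidation state.
Group 8 minus oxidation state +3 gives a d⁵ configuration for Fe³⁺.
Configuration: t₂g³ eg².
CFSE(orbital) = 3×(-0.4Δo) + 2×(0.6Δo) = 0.0Δo; with Δo = 14690 cm⁻¹ that is 0 cm⁻¹.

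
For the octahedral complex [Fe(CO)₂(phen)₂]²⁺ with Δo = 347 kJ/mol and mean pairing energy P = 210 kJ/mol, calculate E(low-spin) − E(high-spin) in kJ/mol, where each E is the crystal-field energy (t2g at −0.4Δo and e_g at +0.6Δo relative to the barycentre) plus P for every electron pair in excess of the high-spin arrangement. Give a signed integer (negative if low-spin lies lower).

-274

Ligand charges: 2×(+0) from CO and 2×(+0) from phen sum to +0; with overall charge +2, Fe is +2.
Fe sits in group 8; removing 2 electrons leaves Fe²⁺ with 8 − 2 = 6 d electrons.
In the high-spin limit (t2g^4 e_g^2) the orbital term is -0.4Δo = -139 kJ/mol, with no excess pairing.
For low-spin the configuration is t2g^6 e_g^0: orbital energy -2.4 × 347 = -833 kJ/mol, and 2 additional pairs relative to high-spin add 420 kJ/mol, giving -413 kJ/mol.
E(LS) − E(HS) = -413 − (-139) = -274 kJ/mol.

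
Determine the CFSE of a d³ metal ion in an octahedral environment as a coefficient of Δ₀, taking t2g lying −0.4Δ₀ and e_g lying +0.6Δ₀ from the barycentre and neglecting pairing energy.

-1.2 Δ₀

For octahedral d³ the high- and low-spin configurations coincide.
Configuration: t2g^3 e_g^0.
CFSE = 3(-0.4Δ₀) + 0(0.6Δ₀) = -1.2Δ₀ + 0.0Δ₀ = -1.2Δ₀.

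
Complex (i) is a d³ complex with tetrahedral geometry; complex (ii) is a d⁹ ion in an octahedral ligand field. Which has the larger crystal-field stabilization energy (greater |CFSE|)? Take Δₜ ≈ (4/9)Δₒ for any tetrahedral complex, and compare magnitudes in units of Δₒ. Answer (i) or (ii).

(ii)

(i): Tetrahedral fields are weak (Δₜ ≈ 4/9 Δₒ), so electrons fill high-spin; e² t₂¹, CFSE = -0.8Δₜ ≈ -0.36Δₒ.
(ii): t2g^6 e_g^3, CFSE = -0.6Δₒ.
So (ii) has the larger |CFSE|.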